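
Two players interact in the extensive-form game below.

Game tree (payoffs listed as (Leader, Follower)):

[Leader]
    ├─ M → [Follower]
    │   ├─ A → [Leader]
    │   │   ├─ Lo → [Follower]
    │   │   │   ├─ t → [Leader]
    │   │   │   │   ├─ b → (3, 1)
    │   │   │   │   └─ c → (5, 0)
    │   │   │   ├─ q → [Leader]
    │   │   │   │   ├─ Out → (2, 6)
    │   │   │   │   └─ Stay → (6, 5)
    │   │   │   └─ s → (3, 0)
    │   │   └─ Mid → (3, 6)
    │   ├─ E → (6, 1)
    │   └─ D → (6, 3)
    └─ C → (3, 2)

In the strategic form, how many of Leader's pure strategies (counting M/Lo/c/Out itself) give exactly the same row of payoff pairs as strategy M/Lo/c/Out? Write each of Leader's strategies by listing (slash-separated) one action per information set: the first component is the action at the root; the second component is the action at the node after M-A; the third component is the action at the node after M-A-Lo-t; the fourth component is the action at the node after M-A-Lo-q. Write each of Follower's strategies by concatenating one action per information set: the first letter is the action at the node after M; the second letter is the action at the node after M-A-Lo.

Row for M/Lo/c/Out (columns At, Aq, As, Et, Eq, Es, Dt, Dq, Ds): (5,0) (2,6) (3,0) (6,1) (6,1) (6,1) (6,3) (6,3) (6,3).
Every one of Leader's information sets is on the play path for some reply by Follower when Leader follows M/Lo/c/Out.
Changing the action at any of them therefore changes at least one column, so only M/Lo/c/Out itself gives this row.

1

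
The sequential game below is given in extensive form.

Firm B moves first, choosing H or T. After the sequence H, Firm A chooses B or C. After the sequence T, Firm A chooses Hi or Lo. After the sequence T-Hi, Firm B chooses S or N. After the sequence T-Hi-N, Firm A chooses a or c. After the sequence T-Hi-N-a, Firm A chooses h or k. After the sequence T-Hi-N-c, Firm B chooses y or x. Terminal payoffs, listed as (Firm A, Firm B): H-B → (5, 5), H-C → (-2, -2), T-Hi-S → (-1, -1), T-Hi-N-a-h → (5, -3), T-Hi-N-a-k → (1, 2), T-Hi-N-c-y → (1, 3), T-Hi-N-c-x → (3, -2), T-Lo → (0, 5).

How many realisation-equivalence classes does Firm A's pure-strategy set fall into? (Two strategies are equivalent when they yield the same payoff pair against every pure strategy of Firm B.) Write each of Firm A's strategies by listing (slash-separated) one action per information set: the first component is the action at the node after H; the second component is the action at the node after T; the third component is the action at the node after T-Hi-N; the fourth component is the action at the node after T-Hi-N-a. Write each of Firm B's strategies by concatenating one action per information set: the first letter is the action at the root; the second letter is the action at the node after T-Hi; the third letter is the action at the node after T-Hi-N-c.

Firm A has 16 pure strategies: B/Hi/a/h, B/Hi/a/k, B/Hi/c/h, B/Hi/c/k, B/Lo/a/h, B/Lo/a/k, B/Lo/c/h, B/Lo/c/k, C/Hi/a/h, C/Hi/a/k, C/Hi/c/h, C/Hi/c/k, C/Lo/a/h, C/Lo/a/k, C/Lo/c/h, C/Lo/c/k. Columns: HSy, HSx, HNy, HNx, TSy, TSx, TNy, TNx.
{B/Hi/a/h} → row (5,5) (5,5) (5,5) (5,5) (-1,-1) (-1,-1) (5,-3) (5,-3)
{B/Hi/a/k} → row (5,5) (5,5) (5,5) (5,5) (-1,-1) (-1,-1) (1,2) (1,2)
{B/Hi/c/h, B/Hi/c/k} → row (5,5) (5,5) (5,5) (5,5) (-1,-1) (-1,-1) (1,3) (3,-2)
{B/Lo/a/h, B/Lo/a/k, B/Lo/c/h, B/Lo/c/k} → row (5,5) (5,5) (5,5) (5,5) (0,5) (0,5) (0,5) (0,5)
{C/Hi/a/h} → row (-2,-2) (-2,-2) (-2,-2) (-2,-2) (-1,-1) (-1,-1) (5,-3) (5,-3)
{C/Hi/a/k} → row (-2,-2) (-2,-2) (-2,-2) (-2,-2) (-1,-1) (-1,-1) (1,2) (1,2)
{C/Hi/c/h, C/Hi/c/k} → row (-2,-2) (-2,-2) (-2,-2) (-2,-2) (-1,-1) (-1,-1) (1,3) (3,-2)
{C/Lo/a/h, C/Lo/a/k, C/Lo/c/h, C/Lo/c/k} → row (-2,-2) (-2,-2) (-2,-2) (-2,-2) (0,5) (0,5) (0,5) (0,5)
That's 8 distinct rows out of 16 strategies.

8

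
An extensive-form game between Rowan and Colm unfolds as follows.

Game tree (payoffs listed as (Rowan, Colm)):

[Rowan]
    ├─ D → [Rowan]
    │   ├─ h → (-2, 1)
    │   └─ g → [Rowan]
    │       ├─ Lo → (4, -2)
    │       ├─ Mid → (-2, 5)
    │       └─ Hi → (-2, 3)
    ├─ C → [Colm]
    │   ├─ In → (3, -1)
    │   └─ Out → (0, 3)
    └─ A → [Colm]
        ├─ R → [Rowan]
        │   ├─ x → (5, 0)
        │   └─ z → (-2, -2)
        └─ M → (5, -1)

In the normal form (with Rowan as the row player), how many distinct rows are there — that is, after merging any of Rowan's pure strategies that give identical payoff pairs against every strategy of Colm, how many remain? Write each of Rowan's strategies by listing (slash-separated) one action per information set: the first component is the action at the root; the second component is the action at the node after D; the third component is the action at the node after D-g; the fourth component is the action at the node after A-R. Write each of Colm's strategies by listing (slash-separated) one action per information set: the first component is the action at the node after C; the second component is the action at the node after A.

Rowan has 36 pure strategies: D/h/Lo/x, D/h/Lo/z, D/h/Mid/x, D/h/Mid/z, D/h/Hi/x, D/h/Hi/z, D/g/Lo/x, D/g/Lo/z, D/g/Mid/x, D/g/Mid/z, D/g/Hi/x, D/g/Hi/z, C/h/Lo/x, C/h/Lo/z, C/h/Mid/x, C/h/Mid/z, C/h/Hi/x, C/h/Hi/z, C/g/Lo/x, C/g/Lo/z, C/g/Mid/x, C/g/Mid/z, C/g/Hi/x, C/g/Hi/z, A/h/Lo/x, A/h/Lo/z, A/h/Mid/x, A/h/Mid/z, A/h/Hi/x, A/h/Hi/z, A/g/Lo/x, A/g/Lo/z, A/g/Mid/x, A/g/Mid/z, A/g/Hi/x, A/g/Hi/z. Columns: In/R, In/M, Out/R, Out/M.
{D/h/Lo/x, D/h/Lo/z, D/h/Mid/x, D/h/Mid/z, D/h/Hi/x, D/h/Hi/z} → row (-2,1) (-2,1) (-2,1) (-2,1)
{D/g/Lo/x, D/g/Lo/z} → row (4,-2) (4,-2) (4,-2) (4,-2)
{D/g/Mid/x, D/g/Mid/z} → row (-2,5) (-2,5) (-2,5) (-2,5)
{D/g/Hi/x, D/g/Hi/z} → row (-2,3) (-2,3) (-2,3) (-2,3)
{C/h/Lo/x, C/h/Lo/z, C/h/Mid/x, C/h/Mid/z, C/h/Hi/x, C/h/Hi/z, C/g/Lo/x, C/g/Lo/z, C/g/Mid/x, C/g/Mid/z, C/g/Hi/x, C/g/Hi/z} → row (3,-1) (3,-1) (0,3) (0,3)
{A/h/Lo/x, A/h/Mid/x, A/h/Hi/x, A/g/Lo/x, A/g/Mid/x, A/g/Hi/x} → row (5,0) (5,-1) (5,0) (5,-1)
{A/h/Lo/z, A/h/Mid/z, A/h/Hi/z, A/g/Lo/z, A/g/Mid/z, A/g/Hi/z} → row (-2,-2) (5,-1) (-2,-2) (5,-1)
That's 7 distinct rows out of 36 strategies.

7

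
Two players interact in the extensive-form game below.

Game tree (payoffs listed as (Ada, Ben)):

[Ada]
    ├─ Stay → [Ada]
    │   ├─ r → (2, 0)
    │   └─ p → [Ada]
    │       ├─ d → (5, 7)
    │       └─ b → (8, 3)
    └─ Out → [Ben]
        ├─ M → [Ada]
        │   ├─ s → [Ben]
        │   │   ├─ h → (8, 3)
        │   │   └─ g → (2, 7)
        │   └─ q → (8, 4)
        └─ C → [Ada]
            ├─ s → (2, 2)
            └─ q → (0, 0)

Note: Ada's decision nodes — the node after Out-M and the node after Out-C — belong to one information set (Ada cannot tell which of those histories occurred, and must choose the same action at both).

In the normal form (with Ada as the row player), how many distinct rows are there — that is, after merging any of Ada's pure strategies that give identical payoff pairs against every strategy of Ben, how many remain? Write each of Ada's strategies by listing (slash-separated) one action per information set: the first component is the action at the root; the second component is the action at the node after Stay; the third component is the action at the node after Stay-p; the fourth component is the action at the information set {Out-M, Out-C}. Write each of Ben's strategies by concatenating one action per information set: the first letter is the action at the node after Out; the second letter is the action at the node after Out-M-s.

5

Ada has 16 pure strategies: Stay/r/d/s, Stay/r/d/q, Stay/r/b/s, Stay/r/b/q, Stay/p/d/s, Stay/p/d/q, Stay/p/b/s, Stay/p/b/q, Out/r/d/s, Out/r/d/q, Out/r/b/s, Out/r/b/q, Out/p/d/s, Out/p/d/q, Out/p/b/s, Out/p/b/q. Columns: Mh, Mg, Ch, Cg.
{Stay/r/d/s, Stay/r/d/q, Stay/r/b/s, Stay/r/b/q} → row (2,0) (2,0) (2,0) (2,0)
{Stay/p/d/s, Stay/p/d/q} → row (5,7) (5,7) (5,7) (5,7)
{Stay/p/b/s, Stay/p/b/q} → row (8,3) (8,3) (8,3) (8,3)
{Out/r/d/s, Out/r/b/s, Out/p/d/s, Out/p/b/s} → row (8,3) (2,7) (2,2) (2,2)
{Out/r/d/q, Out/r/b/q, Out/p/d/q, Out/p/b/q} → row (8,4) (8,4) (0,0) (0,0)
That's 5 distinct rows out of 16 strategies.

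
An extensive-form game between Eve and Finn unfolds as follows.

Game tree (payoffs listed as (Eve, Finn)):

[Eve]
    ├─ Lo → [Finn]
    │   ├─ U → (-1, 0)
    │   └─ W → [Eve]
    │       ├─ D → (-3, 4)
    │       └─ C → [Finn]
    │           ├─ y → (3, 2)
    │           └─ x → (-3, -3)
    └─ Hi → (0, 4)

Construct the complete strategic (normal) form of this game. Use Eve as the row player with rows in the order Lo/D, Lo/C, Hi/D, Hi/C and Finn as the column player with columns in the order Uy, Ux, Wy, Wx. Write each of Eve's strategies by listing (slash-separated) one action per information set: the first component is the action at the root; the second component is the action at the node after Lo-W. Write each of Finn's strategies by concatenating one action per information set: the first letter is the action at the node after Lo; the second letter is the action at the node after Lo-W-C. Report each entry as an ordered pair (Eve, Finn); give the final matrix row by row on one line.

Lo/D: (-1,0) (-1,0) (-3,4) (-3,4) | Lo/C: (-1,0) (-1,0) (3,2) (-3,-3) | Hi/D: (0,4) (0,4) (0,4) (0,4) | Hi/C: (0,4) (0,4) (0,4) (0,4)

           Uy       Ux       Wy       Wx
Lo/D   (-1,0)   (-1,0)   (-3,4)   (-3,4)
Lo/C   (-1,0)   (-1,0)    (3,2)  (-3,-3)
Hi/D    (0,4)    (0,4)    (0,4)    (0,4)
Hi/C    (0,4)    (0,4)    (0,4)    (0,4)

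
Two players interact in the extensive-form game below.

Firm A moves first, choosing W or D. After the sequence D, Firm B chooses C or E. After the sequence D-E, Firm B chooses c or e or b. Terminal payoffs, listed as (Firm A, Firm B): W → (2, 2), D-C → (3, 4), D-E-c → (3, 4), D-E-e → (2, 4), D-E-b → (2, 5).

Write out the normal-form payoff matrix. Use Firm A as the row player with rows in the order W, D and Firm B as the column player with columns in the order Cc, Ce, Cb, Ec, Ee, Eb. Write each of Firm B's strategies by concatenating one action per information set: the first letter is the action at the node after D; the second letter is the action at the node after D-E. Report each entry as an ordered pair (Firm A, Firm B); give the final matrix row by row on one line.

           Cc       Ce       Cb       Ec       Ee       Eb
   W    (2,2)    (2,2)    (2,2)    (2,2)    (2,2)    (2,2)
   D    (3,4)    (3,4)    (3,4)    (3,4)    (2,4)    (2,5)

W: (2,2) (2,2) (2,2) (2,2) (2,2) (2,2) | D: (3,4) (3,4) (3,4) (3,4) (2,4) (2,5)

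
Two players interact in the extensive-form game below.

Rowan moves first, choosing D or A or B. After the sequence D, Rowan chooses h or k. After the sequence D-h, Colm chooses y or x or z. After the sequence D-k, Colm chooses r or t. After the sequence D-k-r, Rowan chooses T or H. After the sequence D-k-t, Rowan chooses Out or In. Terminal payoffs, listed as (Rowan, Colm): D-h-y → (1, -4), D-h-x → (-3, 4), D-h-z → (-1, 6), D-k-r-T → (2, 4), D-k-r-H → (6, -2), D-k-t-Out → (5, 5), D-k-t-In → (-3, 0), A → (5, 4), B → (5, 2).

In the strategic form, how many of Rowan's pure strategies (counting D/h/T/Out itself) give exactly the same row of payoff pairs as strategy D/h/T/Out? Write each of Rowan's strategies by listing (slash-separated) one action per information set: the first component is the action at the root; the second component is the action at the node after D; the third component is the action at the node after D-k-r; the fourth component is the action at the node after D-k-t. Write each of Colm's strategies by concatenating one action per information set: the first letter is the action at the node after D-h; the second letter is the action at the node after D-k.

4

Row for D/h/T/Out (columns yr, yt, xr, xt, zr, zt): (1,-4) (1,-4) (-3,4) (-3,4) (-1,6) (-1,6).
Under D/h/T/Out, Rowan's choice at the node after D-k-r and at the node after D-k-t can never be reached regardless of what Colm does, so varying those choices leaves every outcome unchanged.
Holding the reachable choices fixed and varying the unreachable ones freely already gives 2 × 2 = 4 equivalent strategies.
No other strategy reproduces this row, so those 4 are the full class: D/h/T/Out, D/h/T/In, D/h/H/Out, D/h/H/In.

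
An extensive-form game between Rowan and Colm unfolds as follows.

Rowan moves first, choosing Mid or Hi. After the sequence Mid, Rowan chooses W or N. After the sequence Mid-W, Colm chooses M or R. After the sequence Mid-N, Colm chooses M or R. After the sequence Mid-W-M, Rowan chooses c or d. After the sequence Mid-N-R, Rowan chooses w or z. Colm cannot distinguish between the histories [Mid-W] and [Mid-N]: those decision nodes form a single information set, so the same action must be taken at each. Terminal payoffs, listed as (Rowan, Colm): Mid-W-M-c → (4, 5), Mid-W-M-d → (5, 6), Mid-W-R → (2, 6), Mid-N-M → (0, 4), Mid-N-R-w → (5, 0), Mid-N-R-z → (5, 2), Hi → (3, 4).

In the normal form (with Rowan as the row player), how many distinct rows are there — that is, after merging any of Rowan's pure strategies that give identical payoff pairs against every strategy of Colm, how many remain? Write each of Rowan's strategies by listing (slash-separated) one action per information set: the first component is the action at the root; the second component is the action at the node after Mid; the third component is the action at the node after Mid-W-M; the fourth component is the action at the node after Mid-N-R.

Rowan has 16 pure strategies: Mid/W/c/w, Mid/W/c/z, Mid/W/d/w, Mid/W/d/z, Mid/N/c/w, Mid/N/c/z, Mid/N/d/w, Mid/N/d/z, Hi/W/c/w, Hi/W/c/z, Hi/W/d/w, Hi/W/d/z, Hi/N/c/w, Hi/N/c/z, Hi/N/d/w, Hi/N/d/z. Columns: M, R.
{Mid/W/c/w, Mid/W/c/z} → row (4,5) (2,6)
{Mid/W/d/w, Mid/W/d/z} → row (5,6) (2,6)
{Mid/N/c/w, Mid/N/d/w} → row (0,4) (5,0)
{Mid/N/c/z, Mid/N/d/z} → row (0,4) (5,2)
{Hi/W/c/w, Hi/W/c/z, Hi/W/d/w, Hi/W/d/z, Hi/N/c/w, Hi/N/c/z, Hi/N/d/w, Hi/N/d/z} → row (3,4) (3,4)
That's 5 distinct rows out of 16 strategies.

5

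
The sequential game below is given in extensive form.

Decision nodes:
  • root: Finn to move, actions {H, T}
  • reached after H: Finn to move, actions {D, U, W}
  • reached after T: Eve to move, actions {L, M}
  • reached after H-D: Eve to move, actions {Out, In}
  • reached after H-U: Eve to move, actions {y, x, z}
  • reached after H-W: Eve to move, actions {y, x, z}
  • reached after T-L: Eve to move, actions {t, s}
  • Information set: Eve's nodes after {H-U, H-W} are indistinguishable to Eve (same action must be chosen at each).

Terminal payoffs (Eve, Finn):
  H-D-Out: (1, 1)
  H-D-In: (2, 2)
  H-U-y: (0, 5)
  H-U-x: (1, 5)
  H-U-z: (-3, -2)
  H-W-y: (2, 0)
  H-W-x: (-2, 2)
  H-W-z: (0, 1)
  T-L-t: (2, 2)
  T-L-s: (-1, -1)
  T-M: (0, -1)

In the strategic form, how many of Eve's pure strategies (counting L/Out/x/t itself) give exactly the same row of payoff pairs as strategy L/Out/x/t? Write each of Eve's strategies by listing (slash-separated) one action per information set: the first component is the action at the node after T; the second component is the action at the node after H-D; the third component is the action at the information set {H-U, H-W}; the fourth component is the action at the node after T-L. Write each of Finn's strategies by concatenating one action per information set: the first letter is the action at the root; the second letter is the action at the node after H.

Row for L/Out/x/t (columns HD, HU, HW, TD, TU, TW): (1,1) (1,5) (-2,2) (2,2) (2,2) (2,2).
Every one of Eve's information sets is on the play path for some reply by Finn when Eve follows L/Out/x/t.
Changing the action at any of them therefore changes at least one column, so only L/Out/x/t itself gives this row.

1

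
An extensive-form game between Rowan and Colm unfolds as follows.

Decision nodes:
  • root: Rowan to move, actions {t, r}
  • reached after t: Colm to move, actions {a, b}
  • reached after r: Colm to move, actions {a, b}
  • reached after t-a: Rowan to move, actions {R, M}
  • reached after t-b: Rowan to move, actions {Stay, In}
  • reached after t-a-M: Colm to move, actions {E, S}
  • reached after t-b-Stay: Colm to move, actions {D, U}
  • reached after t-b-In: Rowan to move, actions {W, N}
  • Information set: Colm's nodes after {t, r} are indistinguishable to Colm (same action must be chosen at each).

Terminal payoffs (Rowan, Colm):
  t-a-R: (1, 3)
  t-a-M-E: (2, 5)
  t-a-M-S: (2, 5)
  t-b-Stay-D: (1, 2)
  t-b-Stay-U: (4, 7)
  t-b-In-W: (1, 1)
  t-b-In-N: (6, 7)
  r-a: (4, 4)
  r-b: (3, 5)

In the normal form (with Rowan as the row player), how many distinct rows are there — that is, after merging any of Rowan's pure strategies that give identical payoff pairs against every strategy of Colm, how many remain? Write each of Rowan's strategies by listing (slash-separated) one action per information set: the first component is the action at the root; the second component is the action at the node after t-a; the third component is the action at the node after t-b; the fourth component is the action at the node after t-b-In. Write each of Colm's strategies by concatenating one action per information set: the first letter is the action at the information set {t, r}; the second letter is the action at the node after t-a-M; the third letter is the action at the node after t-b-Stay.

Rowan has 16 pure strategies: t/R/Stay/W, t/R/Stay/N, t/R/In/W, t/R/In/N, t/M/Stay/W, t/M/Stay/N, t/M/In/W, t/M/In/N, r/R/Stay/W, r/R/Stay/N, r/R/In/W, r/R/In/N, r/M/Stay/W, r/M/Stay/N, r/M/In/W, r/M/In/N. Columns: aED, aEU, aSD, aSU, bED, bEU, bSD, bSU.
{t/R/Stay/W, t/R/Stay/N} → row (1,3) (1,3) (1,3) (1,3) (1,2) (4,7) (1,2) (4,7)
{t/R/In/W} → row (1,3) (1,3) (1,3) (1,3) (1,1) (1,1) (1,1) (1,1)
{t/R/In/N} → row (1,3) (1,3) (1,3) (1,3) (6,7) (6,7) (6,7) (6,7)
{t/M/Stay/W, t/M/Stay/N} → row (2,5) (2,5) (2,5) (2,5) (1,2) (4,7) (1,2) (4,7)
{t/M/In/W} → row (2,5) (2,5) (2,5) (2,5) (1,1) (1,1) (1,1) (1,1)
{t/M/In/N} → row (2,5) (2,5) (2,5) (2,5) (6,7) (6,7) (6,7) (6,7)
{r/R/Stay/W, r/R/Stay/N, r/R/In/W, r/R/In/N, r/M/Stay/W, r/M/Stay/N, r/M/In/W, r/M/In/N} → row (4,4) (4,4) (4,4) (4,4) (3,5) (3,5) (3,5) (3,5)
That's 7 distinct rows out of 16 strategies.

7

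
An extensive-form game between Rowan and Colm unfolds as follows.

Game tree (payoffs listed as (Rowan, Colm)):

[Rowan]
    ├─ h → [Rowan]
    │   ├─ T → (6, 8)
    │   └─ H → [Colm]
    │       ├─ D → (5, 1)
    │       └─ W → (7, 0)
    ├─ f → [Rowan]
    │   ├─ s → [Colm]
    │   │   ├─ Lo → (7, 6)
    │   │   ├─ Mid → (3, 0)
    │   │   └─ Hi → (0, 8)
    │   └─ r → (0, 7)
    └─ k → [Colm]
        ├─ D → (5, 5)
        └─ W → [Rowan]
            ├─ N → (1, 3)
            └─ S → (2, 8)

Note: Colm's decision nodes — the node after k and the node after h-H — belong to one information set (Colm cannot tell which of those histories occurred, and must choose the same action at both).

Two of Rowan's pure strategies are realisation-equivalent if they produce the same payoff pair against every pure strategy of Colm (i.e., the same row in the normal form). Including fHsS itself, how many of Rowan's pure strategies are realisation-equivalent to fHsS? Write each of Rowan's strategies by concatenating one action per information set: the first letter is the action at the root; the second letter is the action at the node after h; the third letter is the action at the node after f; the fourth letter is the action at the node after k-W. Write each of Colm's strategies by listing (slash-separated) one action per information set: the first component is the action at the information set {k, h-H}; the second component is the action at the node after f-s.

Row for fHsS (columns D/Lo, D/Mid, D/Hi, W/Lo, W/Mid, W/Hi): (7,6) (3,0) (0,8) (7,6) (3,0) (0,8).
Under fHsS, Rowan's choice at the node after h and at the node after k-W can never be reached regardless of what Colm does, so varying those choices leaves every outcome unchanged.
Holding the reachable choices fixed and varying the unreachable ones freely already gives 2 × 2 = 4 equivalent strategies.
No other strategy reproduces this row, so those 4 are the full class: fTsN, fTsS, fHsN, fHsS.

4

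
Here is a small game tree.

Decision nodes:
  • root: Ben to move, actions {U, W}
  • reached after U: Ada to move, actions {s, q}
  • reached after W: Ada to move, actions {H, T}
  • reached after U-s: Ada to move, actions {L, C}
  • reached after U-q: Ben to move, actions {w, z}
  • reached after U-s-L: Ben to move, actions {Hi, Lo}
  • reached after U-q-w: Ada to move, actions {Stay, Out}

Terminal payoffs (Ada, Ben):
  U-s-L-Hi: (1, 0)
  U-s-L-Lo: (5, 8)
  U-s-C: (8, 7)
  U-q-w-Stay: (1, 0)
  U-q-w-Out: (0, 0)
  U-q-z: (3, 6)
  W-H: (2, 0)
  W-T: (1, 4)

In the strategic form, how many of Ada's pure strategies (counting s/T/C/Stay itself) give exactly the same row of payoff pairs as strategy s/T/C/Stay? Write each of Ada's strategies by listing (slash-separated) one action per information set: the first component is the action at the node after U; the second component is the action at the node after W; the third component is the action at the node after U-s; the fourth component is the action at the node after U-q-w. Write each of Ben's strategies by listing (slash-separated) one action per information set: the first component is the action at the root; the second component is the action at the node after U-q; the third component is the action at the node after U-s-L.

Row for s/T/C/Stay (columns U/w/Hi, U/w/Lo, U/z/Hi, U/z/Lo, W/w/Hi, W/w/Lo, W/z/Hi, W/z/Lo): (8,7) (8,7) (8,7) (8,7) (1,4) (1,4) (1,4) (1,4).
Under s/T/C/Stay, Ada's choice at the node after U-q-w can never be reached regardless of what Ben does, so varying those choices leaves every outcome unchanged.
Holding the reachable choices fixed and varying the unreachable one freely already gives 2 equivalent strategies.
No other strategy reproduces this row, so those 2 are the full class: s/T/C/Stay, s/T/C/Out.

2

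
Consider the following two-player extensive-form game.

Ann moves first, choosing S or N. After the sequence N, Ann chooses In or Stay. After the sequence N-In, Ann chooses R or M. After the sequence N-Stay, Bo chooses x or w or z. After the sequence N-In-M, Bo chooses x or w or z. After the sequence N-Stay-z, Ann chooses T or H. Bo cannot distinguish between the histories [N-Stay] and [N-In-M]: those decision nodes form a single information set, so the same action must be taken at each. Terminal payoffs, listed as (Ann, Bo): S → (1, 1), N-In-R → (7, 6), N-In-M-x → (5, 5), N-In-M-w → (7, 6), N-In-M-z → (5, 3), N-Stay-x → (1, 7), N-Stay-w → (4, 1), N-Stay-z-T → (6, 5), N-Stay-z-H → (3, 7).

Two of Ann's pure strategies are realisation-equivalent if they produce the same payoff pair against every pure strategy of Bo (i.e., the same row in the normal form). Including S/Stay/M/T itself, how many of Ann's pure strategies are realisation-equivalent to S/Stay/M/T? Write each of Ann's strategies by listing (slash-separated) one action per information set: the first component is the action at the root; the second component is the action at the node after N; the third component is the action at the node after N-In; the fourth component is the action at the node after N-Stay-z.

8

Row for S/Stay/M/T (columns x, w, z): (1,1) (1,1) (1,1).
Under S/Stay/M/T, Ann's choice at the node after N and at the node after N-In and at the node after N-Stay-z can never be reached regardless of what Bo does, so varying those choices leaves every outcome unchanged.
Holding the reachable choices fixed and varying the unreachable ones freely already gives 2 × 2 × 2 = 8 equivalent strategies.
No other strategy reproduces this row, so those 8 are the full class: S/In/R/T, S/In/R/H, S/In/M/T, S/In/M/H, S/Stay/R/T, S/Stay/R/H, S/Stay/M/T, S/Stay/M/H.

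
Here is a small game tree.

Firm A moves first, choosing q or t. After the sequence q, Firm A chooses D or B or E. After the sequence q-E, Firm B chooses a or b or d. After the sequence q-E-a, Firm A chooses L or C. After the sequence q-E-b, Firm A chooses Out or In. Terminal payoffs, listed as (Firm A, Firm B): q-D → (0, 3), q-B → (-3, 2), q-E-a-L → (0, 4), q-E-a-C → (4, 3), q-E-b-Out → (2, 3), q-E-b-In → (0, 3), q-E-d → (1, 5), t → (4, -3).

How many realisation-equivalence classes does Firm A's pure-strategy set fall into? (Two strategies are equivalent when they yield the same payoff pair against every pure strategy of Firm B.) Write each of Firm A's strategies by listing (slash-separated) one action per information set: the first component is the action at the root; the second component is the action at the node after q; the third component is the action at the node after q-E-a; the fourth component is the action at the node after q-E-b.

Firm A has 24 pure strategies: q/D/L/Out, q/D/L/In, q/D/C/Out, q/D/C/In, q/B/L/Out, q/B/L/In, q/B/C/Out, q/B/C/In, q/E/L/Out, q/E/L/In, q/E/C/Out, q/E/C/In, t/D/L/Out, t/D/L/In, t/D/C/Out, t/D/C/In, t/B/L/Out, t/B/L/In, t/B/C/Out, t/B/C/In, t/E/L/Out, t/E/L/In, t/E/C/Out, t/E/C/In. Columns: a, b, d.
{q/D/L/Out, q/D/L/In, q/D/C/Out, q/D/C/In} → row (0,3) (0,3) (0,3)
{q/B/L/Out, q/B/L/In, q/B/C/Out, q/B/C/In} → row (-3,2) (-3,2) (-3,2)
{q/E/L/Out} → row (0,4) (2,3) (1,5)
{q/E/L/In} → row (0,4) (0,3) (1,5)
{q/E/C/Out} → row (4,3) (2,3) (1,5)
{q/E/C/In} → row (4,3) (0,3) (1,5)
{t/D/L/Out, t/D/L/In, t/D/C/Out, t/D/C/In, t/B/L/Out, t/B/L/In, t/B/C/Out, t/B/C/In, t/E/L/Out, t/E/L/In, t/E/C/Out, t/E/C/In} → row (4,-3) (4,-3) (4,-3)
That's 7 distinct rows out of 24 strategies.

7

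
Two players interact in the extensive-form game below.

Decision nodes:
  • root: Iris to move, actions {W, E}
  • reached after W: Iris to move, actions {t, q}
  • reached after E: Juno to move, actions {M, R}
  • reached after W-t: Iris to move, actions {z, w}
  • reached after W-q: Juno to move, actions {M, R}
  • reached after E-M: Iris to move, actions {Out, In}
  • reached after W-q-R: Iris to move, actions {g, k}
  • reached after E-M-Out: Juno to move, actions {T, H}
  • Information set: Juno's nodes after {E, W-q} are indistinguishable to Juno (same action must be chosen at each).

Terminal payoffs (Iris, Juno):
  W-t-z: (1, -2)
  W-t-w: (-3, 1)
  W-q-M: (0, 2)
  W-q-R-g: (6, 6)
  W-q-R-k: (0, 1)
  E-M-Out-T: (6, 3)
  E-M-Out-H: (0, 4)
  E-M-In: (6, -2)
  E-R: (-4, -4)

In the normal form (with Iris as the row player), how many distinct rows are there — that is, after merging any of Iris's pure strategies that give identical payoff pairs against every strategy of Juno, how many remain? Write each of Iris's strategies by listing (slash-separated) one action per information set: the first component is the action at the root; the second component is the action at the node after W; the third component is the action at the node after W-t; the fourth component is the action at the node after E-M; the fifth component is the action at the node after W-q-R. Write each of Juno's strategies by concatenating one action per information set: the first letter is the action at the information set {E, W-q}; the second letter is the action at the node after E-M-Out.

6

Iris has 32 pure strategies: W/t/z/Out/g, W/t/z/Out/k, W/t/z/In/g, W/t/z/In/k, W/t/w/Out/g, W/t/w/Out/k, W/t/w/In/g, W/t/w/In/k, W/q/z/Out/g, W/q/z/Out/k, W/q/z/In/g, W/q/z/In/k, W/q/w/Out/g, W/q/w/Out/k, W/q/w/In/g, W/q/w/In/k, E/t/z/Out/g, E/t/z/Out/k, E/t/z/In/g, E/t/z/In/k, E/t/w/Out/g, E/t/w/Out/k, E/t/w/In/g, E/t/w/In/k, E/q/z/Out/g, E/q/z/Out/k, E/q/z/In/g, E/q/z/In/k, E/q/w/Out/g, E/q/w/Out/k, E/q/w/In/g, E/q/w/In/k. Columns: MT, MH, RT, RH.
{W/t/z/Out/g, W/t/z/Out/k, W/t/z/In/g, W/t/z/In/k} → row (1,-2) (1,-2) (1,-2) (1,-2)
{W/t/w/Out/g, W/t/w/Out/k, W/t/w/In/g, W/t/w/In/k} → row (-3,1) (-3,1) (-3,1) (-3,1)
{W/q/z/Out/g, W/q/z/In/g, W/q/w/Out/g, W/q/w/In/g} → row (0,2) (0,2) (6,6) (6,6)
{W/q/z/Out/k, W/q/z/In/k, W/q/w/Out/k, W/q/w/In/k} → row (0,2) (0,2) (0,1) (0,1)
{E/t/z/Out/g, E/t/z/Out/k, E/t/w/Out/g, E/t/w/Out/k, E/q/z/Out/g, E/q/z/Out/k, E/q/w/Out/g, E/q/w/Out/k} → row (6,3) (0,4) (-4,-4) (-4,-4)
{E/t/z/In/g, E/t/z/In/k, E/t/w/In/g, E/t/w/In/k, E/q/z/In/g, E/q/z/In/k, E/q/w/In/g, E/q/w/In/k} → row (6,-2) (6,-2) (-4,-4) (-4,-4)
That's 6 distinct rows out of 32 strategies.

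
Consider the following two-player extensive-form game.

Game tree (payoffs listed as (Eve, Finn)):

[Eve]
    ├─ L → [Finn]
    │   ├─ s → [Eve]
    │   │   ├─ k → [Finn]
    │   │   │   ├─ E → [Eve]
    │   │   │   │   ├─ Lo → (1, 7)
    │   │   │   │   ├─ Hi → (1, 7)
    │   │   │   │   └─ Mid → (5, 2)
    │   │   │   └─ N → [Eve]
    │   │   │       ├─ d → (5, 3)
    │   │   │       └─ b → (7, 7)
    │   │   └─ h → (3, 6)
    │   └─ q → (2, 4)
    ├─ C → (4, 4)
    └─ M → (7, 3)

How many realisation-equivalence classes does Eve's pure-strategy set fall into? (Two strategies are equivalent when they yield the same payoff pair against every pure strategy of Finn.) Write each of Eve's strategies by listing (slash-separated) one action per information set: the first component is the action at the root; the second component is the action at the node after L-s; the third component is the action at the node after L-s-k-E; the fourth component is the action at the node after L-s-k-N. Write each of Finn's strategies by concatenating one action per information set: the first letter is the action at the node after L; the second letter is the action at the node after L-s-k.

Eve has 36 pure strategies: L/k/Lo/d, L/k/Lo/b, L/k/Hi/d, L/k/Hi/b, L/k/Mid/d, L/k/Mid/b, L/h/Lo/d, L/h/Lo/b, L/h/Hi/d, L/h/Hi/b, L/h/Mid/d, L/h/Mid/b, C/k/Lo/d, C/k/Lo/b, C/k/Hi/d, C/k/Hi/b, C/k/Mid/d, C/k/Mid/b, C/h/Lo/d, C/h/Lo/b, C/h/Hi/d, C/h/Hi/b, C/h/Mid/d, C/h/Mid/b, M/k/Lo/d, M/k/Lo/b, M/k/Hi/d, M/k/Hi/b, M/k/Mid/d, M/k/Mid/b, M/h/Lo/d, M/h/Lo/b, M/h/Hi/d, M/h/Hi/b, M/h/Mid/d, M/h/Mid/b. Columns: sE, sN, qE, qN.
{L/k/Lo/d, L/k/Hi/d} → row (1,7) (5,3) (2,4) (2,4)
{L/k/Lo/b, L/k/Hi/b} → row (1,7) (7,7) (2,4) (2,4)
{L/k/Mid/d} → row (5,2) (5,3) (2,4) (2,4)
{L/k/Mid/b} → row (5,2) (7,7) (2,4) (2,4)
{L/h/Lo/d, L/h/Lo/b, L/h/Hi/d, L/h/Hi/b, L/h/Mid/d, L/h/Mid/b} → row (3,6) (3,6) (2,4) (2,4)
{C/k/Lo/d, C/k/Lo/b, C/k/Hi/d, C/k/Hi/b, C/k/Mid/d, C/k/Mid/b, C/h/Lo/d, C/h/Lo/b, C/h/Hi/d, C/h/Hi/b, C/h/Mid/d, C/h/Mid/b} → row (4,4) (4,4) (4,4) (4,4)
{M/k/Lo/d, M/k/Lo/b, M/k/Hi/d, M/k/Hi/b, M/k/Mid/d, M/k/Mid/b, M/h/Lo/d, M/h/Lo/b, M/h/Hi/d, M/h/Hi/b, M/h/Mid/d, M/h/Mid/b} → row (7,3) (7,3) (7,3) (7,3)
That's 7 distinct rows out of 36 strategies.

7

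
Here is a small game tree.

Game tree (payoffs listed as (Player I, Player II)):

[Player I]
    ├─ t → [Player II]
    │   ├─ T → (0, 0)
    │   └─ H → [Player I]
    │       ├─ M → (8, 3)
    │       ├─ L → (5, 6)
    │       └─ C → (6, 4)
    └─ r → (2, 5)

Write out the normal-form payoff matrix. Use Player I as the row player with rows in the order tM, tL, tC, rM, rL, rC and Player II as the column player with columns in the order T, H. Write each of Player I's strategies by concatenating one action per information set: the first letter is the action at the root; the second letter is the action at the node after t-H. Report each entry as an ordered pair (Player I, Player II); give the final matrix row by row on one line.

tM: (0,0) (8,3) | tL: (0,0) (5,6) | tC: (0,0) (6,4) | rM: (2,5) (2,5) | rL: (2,5) (2,5) | rC: (2,5) (2,5)

            T        H
  tM    (0,0)    (8,3)
  tL    (0,0)    (5,6)
  tC    (0,0)    (6,4)
  rM    (2,5)    (2,5)
  rL    (2,5)    (2,5)
  rC    (2,5)    (2,5)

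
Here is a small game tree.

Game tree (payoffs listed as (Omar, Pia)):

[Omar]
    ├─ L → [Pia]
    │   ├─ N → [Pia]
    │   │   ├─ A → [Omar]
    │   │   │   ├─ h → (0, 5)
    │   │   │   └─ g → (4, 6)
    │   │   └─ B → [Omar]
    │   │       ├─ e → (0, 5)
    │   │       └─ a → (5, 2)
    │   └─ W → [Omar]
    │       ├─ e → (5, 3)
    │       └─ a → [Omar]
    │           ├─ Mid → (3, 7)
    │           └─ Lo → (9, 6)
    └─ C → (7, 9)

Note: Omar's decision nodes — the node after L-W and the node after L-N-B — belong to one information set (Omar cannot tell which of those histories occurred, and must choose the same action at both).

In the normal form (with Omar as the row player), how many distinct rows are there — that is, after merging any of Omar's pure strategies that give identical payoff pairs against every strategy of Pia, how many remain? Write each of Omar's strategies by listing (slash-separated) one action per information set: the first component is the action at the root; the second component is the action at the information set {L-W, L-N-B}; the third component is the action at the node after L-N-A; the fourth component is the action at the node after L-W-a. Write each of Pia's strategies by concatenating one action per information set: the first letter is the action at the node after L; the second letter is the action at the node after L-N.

Omar has 16 pure strategies: L/e/h/Mid, L/e/h/Lo, L/e/g/Mid, L/e/g/Lo, L/a/h/Mid, L/a/h/Lo, L/a/g/Mid, L/a/g/Lo, C/e/h/Mid, C/e/h/Lo, C/e/g/Mid, C/e/g/Lo, C/a/h/Mid, C/a/h/Lo, C/a/g/Mid, C/a/g/Lo. Columns: NA, NB, WA, WB.
{L/e/h/Mid, L/e/h/Lo} → row (0,5) (0,5) (5,3) (5,3)
{L/e/g/Mid, L/e/g/Lo} → row (4,6) (0,5) (5,3) (5,3)
{L/a/h/Mid} → row (0,5) (5,2) (3,7) (3,7)
{L/a/h/Lo} → row (0,5) (5,2) (9,6) (9,6)
{L/a/g/Mid} → row (4,6) (5,2) (3,7) (3,7)
{L/a/g/Lo} → row (4,6) (5,2) (9,6) (9,6)
{C/e/h/Mid, C/e/h/Lo, C/e/g/Mid, C/e/g/Lo, C/a/h/Mid, C/a/h/Lo, C/a/g/Mid, C/a/g/Lo} → row (7,9) (7,9) (7,9) (7,9)
That's 7 distinct rows out of 16 strategies.

7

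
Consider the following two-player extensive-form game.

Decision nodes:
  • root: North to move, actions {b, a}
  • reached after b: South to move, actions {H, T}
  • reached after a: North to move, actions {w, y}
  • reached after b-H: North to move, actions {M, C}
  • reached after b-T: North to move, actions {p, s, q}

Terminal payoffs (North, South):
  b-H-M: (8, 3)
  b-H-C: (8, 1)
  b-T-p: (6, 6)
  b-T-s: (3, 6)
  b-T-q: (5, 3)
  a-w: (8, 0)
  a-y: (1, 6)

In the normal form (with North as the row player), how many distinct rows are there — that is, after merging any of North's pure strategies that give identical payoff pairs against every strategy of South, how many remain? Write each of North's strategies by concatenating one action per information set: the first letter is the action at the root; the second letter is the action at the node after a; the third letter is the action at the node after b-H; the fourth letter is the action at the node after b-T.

8

North has 24 pure strategies: bwMp, bwMs, bwMq, bwCp, bwCs, bwCq, byMp, byMs, byMq, byCp, byCs, byCq, awMp, awMs, awMq, awCp, awCs, awCq, ayMp, ayMs, ayMq, ayCp, ayCs, ayCq. Columns: H, T.
{bwMp, byMp} → row (8,3) (6,6)
{bwMs, byMs} → row (8,3) (3,6)
{bwMq, byMq} → row (8,3) (5,3)
{bwCp, byCp} → row (8,1) (6,6)
{bwCs, byCs} → row (8,1) (3,6)
{bwCq, byCq} → row (8,1) (5,3)
{awMp, awMs, awMq, awCp, awCs, awCq} → row (8,0) (8,0)
{ayMp, ayMs, ayMq, ayCp, ayCs, ayCq} → row (1,6) (1,6)
That's 8 distinct rows out of 24 strategies.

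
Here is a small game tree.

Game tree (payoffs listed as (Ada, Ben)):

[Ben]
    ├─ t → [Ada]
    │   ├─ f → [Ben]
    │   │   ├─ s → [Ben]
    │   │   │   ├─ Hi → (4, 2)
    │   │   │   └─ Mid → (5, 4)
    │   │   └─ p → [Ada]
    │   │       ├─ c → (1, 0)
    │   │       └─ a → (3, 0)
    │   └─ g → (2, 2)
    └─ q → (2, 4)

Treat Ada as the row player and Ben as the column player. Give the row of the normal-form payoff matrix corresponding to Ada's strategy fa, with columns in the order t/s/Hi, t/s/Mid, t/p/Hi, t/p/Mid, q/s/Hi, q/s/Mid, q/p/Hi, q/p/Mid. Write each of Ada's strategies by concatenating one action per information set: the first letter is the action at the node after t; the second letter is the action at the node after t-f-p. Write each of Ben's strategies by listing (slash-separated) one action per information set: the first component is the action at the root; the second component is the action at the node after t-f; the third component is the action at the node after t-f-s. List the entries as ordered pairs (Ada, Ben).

vs t/s/Hi: Ben plays t → Ada plays f at [t] → Ben plays s at [t-f] → Ben plays Hi at [t-f-s] → (4, 2)
vs t/s/Mid: Ben plays t → Ada plays f at [t] → Ben plays s at [t-f] → Ben plays Mid at [t-f-s] → (5, 4)
vs t/p/Hi: Ben plays t → Ada plays f at [t] → Ben plays p at [t-f] → Ada plays a at [t-f-p] → (3, 0)
vs t/p/Mid: Ben plays t → Ada plays f at [t] → Ben plays p at [t-f] → Ada plays a at [t-f-p] → (3, 0)
vs q/s/Hi: Ben plays q → (2, 4)
vs q/s/Mid: Ben plays q → (2, 4)
vs q/p/Hi: Ben plays q → (2, 4)
vs q/p/Mid: Ben plays q → (2, 4)

(4,2) (5,4) (3,0) (3,0) (2,4) (2,4) (2,4) (2,4)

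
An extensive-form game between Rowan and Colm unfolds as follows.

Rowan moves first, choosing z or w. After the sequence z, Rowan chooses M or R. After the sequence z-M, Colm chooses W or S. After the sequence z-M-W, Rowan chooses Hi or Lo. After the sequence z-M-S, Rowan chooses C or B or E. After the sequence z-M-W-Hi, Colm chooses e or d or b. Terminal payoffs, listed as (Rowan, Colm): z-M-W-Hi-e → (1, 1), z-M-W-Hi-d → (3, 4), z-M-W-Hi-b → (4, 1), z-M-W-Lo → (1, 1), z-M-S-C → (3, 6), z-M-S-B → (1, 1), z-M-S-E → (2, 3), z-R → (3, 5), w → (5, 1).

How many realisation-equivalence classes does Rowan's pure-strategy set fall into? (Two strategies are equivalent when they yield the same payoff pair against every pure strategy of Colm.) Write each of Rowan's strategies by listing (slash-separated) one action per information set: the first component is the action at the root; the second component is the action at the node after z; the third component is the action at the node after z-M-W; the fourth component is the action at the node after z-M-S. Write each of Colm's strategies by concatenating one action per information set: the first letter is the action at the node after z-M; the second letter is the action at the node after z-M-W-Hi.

Rowan has 24 pure strategies: z/M/Hi/C, z/M/Hi/B, z/M/Hi/E, z/M/Lo/C, z/M/Lo/B, z/M/Lo/E, z/R/Hi/C, z/R/Hi/B, z/R/Hi/E, z/R/Lo/C, z/R/Lo/B, z/R/Lo/E, w/M/Hi/C, w/M/Hi/B, w/M/Hi/E, w/M/Lo/C, w/M/Lo/B, w/M/Lo/E, w/R/Hi/C, w/R/Hi/B, w/R/Hi/E, w/R/Lo/C, w/R/Lo/B, w/R/Lo/E. Columns: We, Wd, Wb, Se, Sd, Sb.
{z/M/Hi/C} → row (1,1) (3,4) (4,1) (3,6) (3,6) (3,6)
{z/M/Hi/B} → row (1,1) (3,4) (4,1) (1,1) (1,1) (1,1)
{z/M/Hi/E} → row (1,1) (3,4) (4,1) (2,3) (2,3) (2,3)
{z/M/Lo/C} → row (1,1) (1,1) (1,1) (3,6) (3,6) (3,6)
{z/M/Lo/B} → row (1,1) (1,1) (1,1) (1,1) (1,1) (1,1)
{z/M/Lo/E} → row (1,1) (1,1) (1,1) (2,3) (2,3) (2,3)
{z/R/Hi/C, z/R/Hi/B, z/R/Hi/E, z/R/Lo/C, z/R/Lo/B, z/R/Lo/E} → row (3,5) (3,5) (3,5) (3,5) (3,5) (3,5)
{w/M/Hi/C, w/M/Hi/B, w/M/Hi/E, w/M/Lo/C, w/M/Lo/B, w/M/Lo/E, w/R/Hi/C, w/R/Hi/B, w/R/Hi/E, w/R/Lo/C, w/R/Lo/B, w/R/Lo/E} → row (5,1) (5,1) (5,1) (5,1) (5,1) (5,1)
That's 8 distinct rows out of 24 strategies.

8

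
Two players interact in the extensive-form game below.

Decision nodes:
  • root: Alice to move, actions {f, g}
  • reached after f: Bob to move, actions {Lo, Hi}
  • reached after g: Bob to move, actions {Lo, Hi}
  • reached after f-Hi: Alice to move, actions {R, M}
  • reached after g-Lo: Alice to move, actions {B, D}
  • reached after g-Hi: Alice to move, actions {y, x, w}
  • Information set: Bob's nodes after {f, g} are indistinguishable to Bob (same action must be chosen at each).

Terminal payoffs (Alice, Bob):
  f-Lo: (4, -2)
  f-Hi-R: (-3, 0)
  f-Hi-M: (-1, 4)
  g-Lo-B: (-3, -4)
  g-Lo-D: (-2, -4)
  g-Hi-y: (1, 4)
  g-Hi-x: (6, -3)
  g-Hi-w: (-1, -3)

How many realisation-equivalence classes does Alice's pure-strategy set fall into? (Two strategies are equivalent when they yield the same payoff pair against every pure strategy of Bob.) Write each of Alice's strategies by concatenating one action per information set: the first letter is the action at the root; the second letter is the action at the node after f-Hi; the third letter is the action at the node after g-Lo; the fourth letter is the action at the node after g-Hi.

8

Alice has 24 pure strategies: fRBy, fRBx, fRBw, fRDy, fRDx, fRDw, fMBy, fMBx, fMBw, fMDy, fMDx, fMDw, gRBy, gRBx, gRBw, gRDy, gRDx, gRDw, gMBy, gMBx, gMBw, gMDy, gMDx, gMDw. Columns: Lo, Hi.
{fRBy, fRBx, fRBw, fRDy, fRDx, fRDw} → row (4,-2) (-3,0)
{fMBy, fMBx, fMBw, fMDy, fMDx, fMDw} → row (4,-2) (-1,4)
{gRBy, gMBy} → row (-3,-4) (1,4)
{gRBx, gMBx} → row (-3,-4) (6,-3)
{gRBw, gMBw} → row (-3,-4) (-1,-3)
{gRDy, gMDy} → row (-2,-4) (1,4)
{gRDx, gMDx} → row (-2,-4) (6,-3)
{gRDw, gMDw} → row (-2,-4) (-1,-3)
That's 8 distinct rows out of 24 strategies.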